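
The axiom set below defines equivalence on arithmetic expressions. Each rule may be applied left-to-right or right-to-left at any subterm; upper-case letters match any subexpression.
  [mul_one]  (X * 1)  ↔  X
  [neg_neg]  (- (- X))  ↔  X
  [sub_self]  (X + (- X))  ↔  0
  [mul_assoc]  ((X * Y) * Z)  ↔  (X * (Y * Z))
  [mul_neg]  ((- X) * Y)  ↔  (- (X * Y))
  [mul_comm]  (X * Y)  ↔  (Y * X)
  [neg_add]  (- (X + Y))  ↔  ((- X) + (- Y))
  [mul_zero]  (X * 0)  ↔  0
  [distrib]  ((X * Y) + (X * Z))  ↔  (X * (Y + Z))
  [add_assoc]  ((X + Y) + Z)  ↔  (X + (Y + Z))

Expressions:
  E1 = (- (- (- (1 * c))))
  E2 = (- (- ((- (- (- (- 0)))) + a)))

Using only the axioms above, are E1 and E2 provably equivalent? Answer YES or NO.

NO

All listed rules preserve value, hence provable equivalence implies equal values everywhere; look for a separating assignment.
a=0, c=1 gives E1 ↦ -1, E2 ↦ 0; values differ ⇒ not provably equivalent.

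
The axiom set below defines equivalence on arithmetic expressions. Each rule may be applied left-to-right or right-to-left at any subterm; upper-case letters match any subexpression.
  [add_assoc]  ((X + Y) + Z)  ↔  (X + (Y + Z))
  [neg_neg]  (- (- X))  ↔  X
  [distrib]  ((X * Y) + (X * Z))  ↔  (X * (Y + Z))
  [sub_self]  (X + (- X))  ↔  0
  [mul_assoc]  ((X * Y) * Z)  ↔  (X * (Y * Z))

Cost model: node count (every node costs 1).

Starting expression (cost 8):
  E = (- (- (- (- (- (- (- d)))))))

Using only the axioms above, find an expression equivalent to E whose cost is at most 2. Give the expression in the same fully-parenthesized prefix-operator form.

(- d)   [cost 2]

step 1: neg_neg (→) rewrites (- (- (- d))) into (- d), now (- (- (- (- (- d)))))
step 2: neg_neg (→) rewrites (- (- (- (- d)))) into (- (- d)), now (- (- (- d)))
step 3: neg_neg (→) rewrites (- (- d)) into d, reaching cost 2 (bound 2)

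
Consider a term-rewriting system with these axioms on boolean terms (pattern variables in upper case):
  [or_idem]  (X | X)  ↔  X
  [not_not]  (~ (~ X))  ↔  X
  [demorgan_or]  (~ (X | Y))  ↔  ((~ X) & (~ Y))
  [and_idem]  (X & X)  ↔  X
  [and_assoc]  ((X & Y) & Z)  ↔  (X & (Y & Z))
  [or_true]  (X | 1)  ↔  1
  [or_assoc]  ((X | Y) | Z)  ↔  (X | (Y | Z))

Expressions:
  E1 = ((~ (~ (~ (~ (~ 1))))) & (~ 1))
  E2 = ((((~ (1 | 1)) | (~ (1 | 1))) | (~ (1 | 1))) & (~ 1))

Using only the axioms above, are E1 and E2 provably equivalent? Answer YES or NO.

1. [not_not →] (~ (~ (~ (~ 1))))  →  (~ (~ 1));  E1 = ((~ (~ (~ 1))) & (~ 1))
2. [not_not →] (~ (~ (~ 1)))  →  (~ 1);  E1 = ((~ 1) & (~ 1))
3. [or_idem ←] 1  →  (1 | 1);  E1 = ((~ (1 | 1)) & (~ 1))
4. [or_idem ←] (~ (1 | 1))  →  ((~ (1 | 1)) | (~ (1 | 1)));  E1 = (((~ (1 | 1)) | (~ (1 | 1))) & (~ 1))
5. [or_idem ←] (~ (1 | 1))  →  ((~ (1 | 1)) | (~ (1 | 1)));  this is E2

YES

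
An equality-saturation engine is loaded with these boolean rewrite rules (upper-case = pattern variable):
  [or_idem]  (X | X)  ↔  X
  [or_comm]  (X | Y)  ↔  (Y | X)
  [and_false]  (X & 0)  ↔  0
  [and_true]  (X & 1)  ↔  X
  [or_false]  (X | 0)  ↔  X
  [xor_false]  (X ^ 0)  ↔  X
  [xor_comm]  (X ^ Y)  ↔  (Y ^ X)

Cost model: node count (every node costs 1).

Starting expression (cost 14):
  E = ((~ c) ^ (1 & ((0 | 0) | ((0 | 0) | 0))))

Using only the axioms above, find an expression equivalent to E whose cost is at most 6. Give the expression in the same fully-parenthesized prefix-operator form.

1. [or_false →] (0 | 0)  →  0;  E = ((~ c) ^ (1 & ((0 | 0) | (0 | 0))))
2. [or_idem →] (0 | 0)  →  0;  E = ((~ c) ^ (1 & ((0 | 0) | 0)))
3. [or_false →] (0 | 0)  →  0;  E = ((~ c) ^ (1 & (0 | 0)))
4. [or_idem →] (0 | 0)  →  0;  cost 6 ≤ 6, done

((~ c) ^ (1 & 0))   [cost 6]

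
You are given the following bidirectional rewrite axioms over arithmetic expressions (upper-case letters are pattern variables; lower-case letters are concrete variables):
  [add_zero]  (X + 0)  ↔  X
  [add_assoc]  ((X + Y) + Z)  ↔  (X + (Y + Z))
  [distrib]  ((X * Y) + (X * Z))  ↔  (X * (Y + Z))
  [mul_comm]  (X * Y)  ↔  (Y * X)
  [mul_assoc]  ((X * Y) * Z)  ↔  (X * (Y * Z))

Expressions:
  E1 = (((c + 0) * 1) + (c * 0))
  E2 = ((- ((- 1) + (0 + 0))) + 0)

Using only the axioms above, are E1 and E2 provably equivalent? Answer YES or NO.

The axioms are sound identities: if E1 ↔* E2 then E1 and E2 evaluate identically under any assignment.
Under c=0: E1 evaluates to 0, E2 to 1. Distinct ⇒ no rewrite sequence connects them.

NO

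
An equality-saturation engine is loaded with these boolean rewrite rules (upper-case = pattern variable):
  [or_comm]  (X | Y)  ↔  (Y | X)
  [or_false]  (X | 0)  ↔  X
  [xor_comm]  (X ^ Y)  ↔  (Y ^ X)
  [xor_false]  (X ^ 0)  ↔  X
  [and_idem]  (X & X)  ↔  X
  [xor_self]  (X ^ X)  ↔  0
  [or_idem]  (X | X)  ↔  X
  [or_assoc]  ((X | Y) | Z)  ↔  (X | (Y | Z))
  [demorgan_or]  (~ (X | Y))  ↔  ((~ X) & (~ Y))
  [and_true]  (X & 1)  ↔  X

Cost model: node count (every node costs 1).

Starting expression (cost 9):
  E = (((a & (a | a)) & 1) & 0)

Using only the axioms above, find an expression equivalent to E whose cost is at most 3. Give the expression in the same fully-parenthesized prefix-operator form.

(a & 0)   [cost 3]

step 1: or_idem (→) rewrites (a | a) into a, now (((a & a) & 1) & 0)
step 2: and_true (→) rewrites ((a & a) & 1) into (a & a), now ((a & a) & 0)
step 3: and_idem (→) rewrites (a & a) into a, reaching cost 3 (bound 3)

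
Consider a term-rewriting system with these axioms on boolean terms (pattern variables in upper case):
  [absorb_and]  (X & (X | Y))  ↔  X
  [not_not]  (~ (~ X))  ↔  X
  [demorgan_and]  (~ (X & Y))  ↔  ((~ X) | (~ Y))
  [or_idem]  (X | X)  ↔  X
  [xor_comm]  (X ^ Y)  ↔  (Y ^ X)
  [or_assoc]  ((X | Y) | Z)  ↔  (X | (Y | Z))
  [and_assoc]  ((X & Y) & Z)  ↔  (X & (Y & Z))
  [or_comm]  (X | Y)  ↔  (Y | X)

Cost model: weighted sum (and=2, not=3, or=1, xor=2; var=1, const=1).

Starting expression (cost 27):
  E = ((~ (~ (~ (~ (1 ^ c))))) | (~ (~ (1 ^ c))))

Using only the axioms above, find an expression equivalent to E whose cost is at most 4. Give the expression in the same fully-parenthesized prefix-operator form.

(1 ^ c)   [cost 4]

step 1: not_not (→) rewrites (~ (~ (1 ^ c))) into (1 ^ c), now ((~ (~ (1 ^ c))) | (~ (~ (1 ^ c))))
step 2: or_idem (→) rewrites ((~ (~ (1 ^ c))) | (~ (~ (1 ^ c)))) into (~ (~ (1 ^ c)))
step 3: not_not (→) rewrites (~ (~ (1 ^ c))) into (1 ^ c), reaching cost 4 (bound 4)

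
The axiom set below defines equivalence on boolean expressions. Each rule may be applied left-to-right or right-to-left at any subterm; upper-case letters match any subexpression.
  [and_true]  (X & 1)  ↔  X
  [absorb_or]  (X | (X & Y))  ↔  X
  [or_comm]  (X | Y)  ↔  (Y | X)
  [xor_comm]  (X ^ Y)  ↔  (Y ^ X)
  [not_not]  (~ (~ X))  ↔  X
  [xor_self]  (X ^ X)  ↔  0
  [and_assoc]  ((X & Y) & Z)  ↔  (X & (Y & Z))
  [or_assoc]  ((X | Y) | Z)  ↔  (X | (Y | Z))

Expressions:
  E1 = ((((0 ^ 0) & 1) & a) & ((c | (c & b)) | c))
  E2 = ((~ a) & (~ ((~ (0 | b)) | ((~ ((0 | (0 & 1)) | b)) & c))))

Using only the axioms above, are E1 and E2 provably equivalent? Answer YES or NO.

NO

The axioms are sound identities: if E1 ↔* E2 then E1 and E2 evaluate identically under any assignment.
Under a=0, b=1, c=0: E1 evaluates to 0, E2 to 1. Distinct ⇒ no rewrite sequence connects them.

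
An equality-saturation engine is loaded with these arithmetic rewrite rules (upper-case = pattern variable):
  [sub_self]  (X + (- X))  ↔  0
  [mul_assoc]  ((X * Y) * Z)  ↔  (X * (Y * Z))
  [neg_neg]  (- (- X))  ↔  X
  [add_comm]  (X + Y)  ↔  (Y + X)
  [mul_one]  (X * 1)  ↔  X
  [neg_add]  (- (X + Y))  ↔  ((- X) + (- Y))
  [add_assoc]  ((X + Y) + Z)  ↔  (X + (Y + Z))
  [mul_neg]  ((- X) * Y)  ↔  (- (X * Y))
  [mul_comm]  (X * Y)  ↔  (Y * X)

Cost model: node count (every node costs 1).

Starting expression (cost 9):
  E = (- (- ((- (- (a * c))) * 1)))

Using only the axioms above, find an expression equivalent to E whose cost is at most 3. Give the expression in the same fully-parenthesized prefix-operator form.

1. [mul_one →] ((- (- (a * c))) * 1)  →  (- (- (a * c)));  E = (- (- (- (- (a * c)))))
2. [neg_neg →] (- (- (- (- (a * c)))))  →  (- (- (a * c)))
3. [neg_neg →] (- (- (a * c)))  →  (a * c);  cost 3 ≤ 3, done

(a * c)   [cost 3]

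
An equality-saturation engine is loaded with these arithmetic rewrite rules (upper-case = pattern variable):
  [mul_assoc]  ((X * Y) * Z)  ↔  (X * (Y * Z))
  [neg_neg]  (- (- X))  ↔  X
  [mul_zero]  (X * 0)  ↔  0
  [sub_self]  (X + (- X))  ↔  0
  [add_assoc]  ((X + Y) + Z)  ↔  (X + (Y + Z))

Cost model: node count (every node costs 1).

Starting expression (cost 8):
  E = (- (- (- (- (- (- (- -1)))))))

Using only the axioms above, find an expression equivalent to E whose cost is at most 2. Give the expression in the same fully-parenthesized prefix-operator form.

(- -1)   [cost 2]

(1) (- (- (- (- (- (- -1))))))  =[neg_neg →]=  (- (- (- (- -1))))    ⊢ (- (- (- (- (- -1)))))
(2) (- (- -1))  =[neg_neg →]=  -1    ⊢ (- (- (- -1)))
(3) (- (- -1))  =[neg_neg →]=  -1    ⊢ cost 2, within 2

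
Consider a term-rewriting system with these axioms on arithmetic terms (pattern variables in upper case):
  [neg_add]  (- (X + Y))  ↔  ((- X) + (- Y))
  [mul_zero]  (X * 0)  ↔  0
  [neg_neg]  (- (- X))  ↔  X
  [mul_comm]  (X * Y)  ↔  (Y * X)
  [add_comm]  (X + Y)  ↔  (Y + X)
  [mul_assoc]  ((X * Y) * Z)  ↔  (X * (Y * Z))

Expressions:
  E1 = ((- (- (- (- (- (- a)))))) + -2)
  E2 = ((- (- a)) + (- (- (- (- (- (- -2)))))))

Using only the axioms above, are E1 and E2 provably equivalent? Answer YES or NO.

(1) (- (- (- (- a))))  =[neg_neg →]=  (- (- a))    ⊢ ((- (- (- (- a)))) + -2)
(2) (- (- (- (- a))))  =[neg_neg →]=  (- (- a))    ⊢ ((- (- a)) + -2)
(3) (- (- a))  =[neg_neg →]=  a    ⊢ (a + -2)
(4) -2  =[neg_neg ←]=  (- (- -2))    ⊢ (a + (- (- -2)))
(5) (- -2)  =[neg_neg ←]=  (- (- (- -2)))    ⊢ (a + (- (- (- (- -2)))))
(6) a  =[neg_neg ←]=  (- (- a))    ⊢ ((- (- a)) + (- (- (- (- -2)))))
(7) (- (- (- (- -2))))  =[neg_neg ←]=  (- (- (- (- (- (- -2))))))    ⊢ E2

YES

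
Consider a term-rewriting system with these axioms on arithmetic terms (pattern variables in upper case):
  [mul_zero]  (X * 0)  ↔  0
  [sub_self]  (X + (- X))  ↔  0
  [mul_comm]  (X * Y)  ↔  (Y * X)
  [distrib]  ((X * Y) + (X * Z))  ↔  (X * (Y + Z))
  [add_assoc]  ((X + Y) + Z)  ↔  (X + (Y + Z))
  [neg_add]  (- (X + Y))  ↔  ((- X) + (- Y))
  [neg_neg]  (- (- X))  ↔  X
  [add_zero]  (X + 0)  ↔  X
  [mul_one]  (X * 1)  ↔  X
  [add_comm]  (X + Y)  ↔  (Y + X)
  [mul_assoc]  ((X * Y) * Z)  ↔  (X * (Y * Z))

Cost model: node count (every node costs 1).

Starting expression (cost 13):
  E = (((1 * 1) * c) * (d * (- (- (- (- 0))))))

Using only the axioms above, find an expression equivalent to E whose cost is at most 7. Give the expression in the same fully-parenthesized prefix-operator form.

((1 * c) * (d * 0))   [cost 7]

1. [neg_neg →] (- (- (- 0)))  →  (- 0);  E = (((1 * 1) * c) * (d * (- (- 0))))
2. [mul_one →] (1 * 1)  →  1;  E = ((1 * c) * (d * (- (- 0))))
3. [neg_neg →] (- (- 0))  →  0;  cost 7 ≤ 7, done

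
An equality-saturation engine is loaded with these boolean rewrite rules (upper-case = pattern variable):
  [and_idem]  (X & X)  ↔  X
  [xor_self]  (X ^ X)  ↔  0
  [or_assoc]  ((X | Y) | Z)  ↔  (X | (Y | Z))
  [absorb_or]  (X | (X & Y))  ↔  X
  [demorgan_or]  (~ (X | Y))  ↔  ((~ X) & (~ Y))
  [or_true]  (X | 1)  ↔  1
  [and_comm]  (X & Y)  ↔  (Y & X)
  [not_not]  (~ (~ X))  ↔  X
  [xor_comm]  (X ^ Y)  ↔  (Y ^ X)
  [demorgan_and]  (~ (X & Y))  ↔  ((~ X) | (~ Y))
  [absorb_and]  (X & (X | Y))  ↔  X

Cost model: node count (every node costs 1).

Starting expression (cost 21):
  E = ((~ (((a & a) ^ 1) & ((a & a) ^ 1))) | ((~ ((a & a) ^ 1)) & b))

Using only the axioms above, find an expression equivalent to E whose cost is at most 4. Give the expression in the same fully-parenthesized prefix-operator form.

(~ (a ^ 1))   [cost 4]

(1) (((a & a) ^ 1) & ((a & a) ^ 1))  =[and_idem →]=  ((a & a) ^ 1)    ⊢ ((~ ((a & a) ^ 1)) | ((~ ((a & a) ^ 1)) & b))
(2) ((~ ((a & a) ^ 1)) | ((~ ((a & a) ^ 1)) & b))  =[absorb_or →]=  (~ ((a & a) ^ 1))
(3) (a & a)  =[and_idem →]=  a    ⊢ cost 4, within 4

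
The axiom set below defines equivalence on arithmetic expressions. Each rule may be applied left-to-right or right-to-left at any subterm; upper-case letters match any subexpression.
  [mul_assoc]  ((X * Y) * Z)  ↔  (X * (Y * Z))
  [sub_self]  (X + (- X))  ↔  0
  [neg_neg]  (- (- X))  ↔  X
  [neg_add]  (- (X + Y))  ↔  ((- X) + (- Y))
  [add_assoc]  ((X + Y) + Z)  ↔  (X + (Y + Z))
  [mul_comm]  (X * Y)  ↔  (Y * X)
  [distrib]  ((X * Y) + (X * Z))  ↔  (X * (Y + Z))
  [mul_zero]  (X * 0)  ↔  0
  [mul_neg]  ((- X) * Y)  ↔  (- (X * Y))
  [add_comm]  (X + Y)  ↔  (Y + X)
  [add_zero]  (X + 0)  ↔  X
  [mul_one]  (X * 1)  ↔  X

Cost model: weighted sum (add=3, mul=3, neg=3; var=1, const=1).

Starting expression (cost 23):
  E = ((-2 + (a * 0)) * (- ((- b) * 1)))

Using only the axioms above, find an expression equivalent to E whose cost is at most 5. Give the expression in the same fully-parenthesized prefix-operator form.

(-2 * b)   [cost 5]

1. [mul_one →] ((- b) * 1)  →  (- b);  E = ((-2 + (a * 0)) * (- (- b)))
2. [mul_zero →] (a * 0)  →  0;  E = ((-2 + 0) * (- (- b)))
3. [neg_neg →] (- (- b))  →  b;  E = ((-2 + 0) * b)
4. [add_zero →] (-2 + 0)  →  -2;  cost 5 ≤ 5, done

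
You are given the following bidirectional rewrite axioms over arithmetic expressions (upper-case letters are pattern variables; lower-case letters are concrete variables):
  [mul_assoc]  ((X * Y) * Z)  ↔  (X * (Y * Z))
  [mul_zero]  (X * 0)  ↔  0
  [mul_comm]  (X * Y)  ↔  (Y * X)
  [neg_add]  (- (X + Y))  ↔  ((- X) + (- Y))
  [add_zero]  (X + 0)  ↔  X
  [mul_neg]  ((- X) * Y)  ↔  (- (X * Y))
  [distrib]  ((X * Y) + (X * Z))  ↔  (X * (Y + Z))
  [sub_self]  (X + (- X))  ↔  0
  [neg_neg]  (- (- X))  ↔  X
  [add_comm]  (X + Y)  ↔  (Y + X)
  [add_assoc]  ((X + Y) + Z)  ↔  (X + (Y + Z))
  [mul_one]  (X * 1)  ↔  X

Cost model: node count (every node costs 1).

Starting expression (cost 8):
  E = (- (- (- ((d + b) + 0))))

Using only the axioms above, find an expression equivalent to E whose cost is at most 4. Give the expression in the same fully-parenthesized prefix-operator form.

step 1: add_comm (→) rewrites (d + b) into (b + d), now (- (- (- ((b + d) + 0))))
step 2: neg_neg (→) rewrites (- (- ((b + d) + 0))) into ((b + d) + 0), now (- ((b + d) + 0))
step 3: add_zero (→) rewrites ((b + d) + 0) into (b + d), reaching cost 4 (bound 4)

(- (b + d))   [cost 4]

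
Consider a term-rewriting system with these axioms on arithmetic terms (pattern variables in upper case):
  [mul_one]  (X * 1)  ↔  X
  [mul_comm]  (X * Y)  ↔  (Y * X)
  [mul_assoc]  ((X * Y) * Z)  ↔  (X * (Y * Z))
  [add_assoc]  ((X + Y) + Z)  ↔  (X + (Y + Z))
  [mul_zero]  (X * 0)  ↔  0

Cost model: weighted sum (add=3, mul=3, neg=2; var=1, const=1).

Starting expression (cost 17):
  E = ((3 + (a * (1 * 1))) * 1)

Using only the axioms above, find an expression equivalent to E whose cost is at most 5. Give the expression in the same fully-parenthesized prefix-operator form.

(1) (1 * 1)  =[mul_one →]=  1    ⊢ ((3 + (a * 1)) * 1)
(2) ((3 + (a * 1)) * 1)  =[mul_one →]=  (3 + (a * 1))
(3) (a * 1)  =[mul_one →]=  a    ⊢ cost 5, within 5

(3 + a)   [cost 5]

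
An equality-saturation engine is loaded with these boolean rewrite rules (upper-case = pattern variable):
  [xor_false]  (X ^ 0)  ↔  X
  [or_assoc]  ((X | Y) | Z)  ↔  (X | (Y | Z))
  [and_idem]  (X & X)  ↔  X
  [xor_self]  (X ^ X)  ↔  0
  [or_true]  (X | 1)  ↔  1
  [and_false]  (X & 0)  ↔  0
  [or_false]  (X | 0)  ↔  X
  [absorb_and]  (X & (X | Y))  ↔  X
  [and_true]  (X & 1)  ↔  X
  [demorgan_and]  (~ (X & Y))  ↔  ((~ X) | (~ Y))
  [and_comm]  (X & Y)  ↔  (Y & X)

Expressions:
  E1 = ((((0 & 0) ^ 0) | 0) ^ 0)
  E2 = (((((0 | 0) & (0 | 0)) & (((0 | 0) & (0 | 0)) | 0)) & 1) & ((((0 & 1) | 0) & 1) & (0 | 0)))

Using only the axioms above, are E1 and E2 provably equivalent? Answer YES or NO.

(1) (0 & 0)  =[and_idem →]=  0    ⊢ (((0 ^ 0) | 0) ^ 0)
(2) (((0 ^ 0) | 0) ^ 0)  =[xor_false →]=  ((0 ^ 0) | 0)
(3) (0 ^ 0)  =[xor_false →]=  0    ⊢ (0 | 0)
(4) (0 | 0)  =[and_idem ←]=  ((0 | 0) & (0 | 0))
(5) ((0 | 0) & (0 | 0))  =[and_idem ←]=  (((0 | 0) & (0 | 0)) & ((0 | 0) & (0 | 0)))
(6) 0  =[and_true ←]=  (0 & 1)    ⊢ (((0 | 0) & (0 | 0)) & (((0 & 1) | 0) & (0 | 0)))
(7) ((0 | 0) & (0 | 0))  =[absorb_and ←]=  (((0 | 0) & (0 | 0)) & (((0 | 0) & (0 | 0)) | 0))    ⊢ ((((0 | 0) & (0 | 0)) & (((0 | 0) & (0 | 0)) | 0)) & (((0 & 1) | 0) & (0 | 0)))
(8) ((0 & 1) | 0)  =[and_true ←]=  (((0 & 1) | 0) & 1)    ⊢ ((((0 | 0) & (0 | 0)) & (((0 | 0) & (0 | 0)) | 0)) & ((((0 & 1) | 0) & 1) & (0 | 0)))
(9) (((0 | 0) & (0 | 0)) & (((0 | 0) & (0 | 0)) | 0))  =[and_true ←]=  ((((0 | 0) & (0 | 0)) & (((0 | 0) & (0 | 0)) | 0)) & 1)    ⊢ E2

YES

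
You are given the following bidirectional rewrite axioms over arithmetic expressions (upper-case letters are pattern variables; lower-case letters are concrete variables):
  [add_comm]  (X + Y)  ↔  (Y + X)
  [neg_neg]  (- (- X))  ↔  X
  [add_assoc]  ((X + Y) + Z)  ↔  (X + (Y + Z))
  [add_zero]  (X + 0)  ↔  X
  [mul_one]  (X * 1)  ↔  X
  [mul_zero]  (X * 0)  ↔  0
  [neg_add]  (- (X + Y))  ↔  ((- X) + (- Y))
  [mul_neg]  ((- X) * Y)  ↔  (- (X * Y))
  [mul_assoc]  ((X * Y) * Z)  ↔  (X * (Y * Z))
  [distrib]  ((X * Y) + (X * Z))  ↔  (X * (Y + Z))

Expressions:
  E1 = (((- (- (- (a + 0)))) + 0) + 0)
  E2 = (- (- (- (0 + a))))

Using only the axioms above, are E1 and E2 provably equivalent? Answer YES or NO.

step 1: add_zero (→) rewrites ((- (- (- (a + 0)))) + 0) into (- (- (- (a + 0)))), now ((- (- (- (a + 0)))) + 0)
step 2: add_zero (→) rewrites ((- (- (- (a + 0)))) + 0) into (- (- (- (a + 0))))
step 3: add_comm (→) rewrites (a + 0) into (0 + a), which is E2

YES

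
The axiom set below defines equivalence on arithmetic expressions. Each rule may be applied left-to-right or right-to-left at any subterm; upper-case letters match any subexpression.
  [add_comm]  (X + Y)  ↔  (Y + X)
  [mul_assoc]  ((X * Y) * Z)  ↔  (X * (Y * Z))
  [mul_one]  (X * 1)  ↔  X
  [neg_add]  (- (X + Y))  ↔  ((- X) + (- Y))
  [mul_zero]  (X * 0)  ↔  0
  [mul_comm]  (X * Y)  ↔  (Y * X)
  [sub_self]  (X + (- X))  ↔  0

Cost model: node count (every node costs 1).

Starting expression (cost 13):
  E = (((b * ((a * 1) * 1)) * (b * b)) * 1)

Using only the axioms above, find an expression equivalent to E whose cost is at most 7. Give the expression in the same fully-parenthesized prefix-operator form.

1. [mul_one →] (a * 1)  →  a;  E = (((b * (a * 1)) * (b * b)) * 1)
2. [mul_one →] (a * 1)  →  a;  E = (((b * a) * (b * b)) * 1)
3. [mul_one →] (((b * a) * (b * b)) * 1)  →  ((b * a) * (b * b));  cost 7 ≤ 7, done

((b * a) * (b * b))   [cost 7]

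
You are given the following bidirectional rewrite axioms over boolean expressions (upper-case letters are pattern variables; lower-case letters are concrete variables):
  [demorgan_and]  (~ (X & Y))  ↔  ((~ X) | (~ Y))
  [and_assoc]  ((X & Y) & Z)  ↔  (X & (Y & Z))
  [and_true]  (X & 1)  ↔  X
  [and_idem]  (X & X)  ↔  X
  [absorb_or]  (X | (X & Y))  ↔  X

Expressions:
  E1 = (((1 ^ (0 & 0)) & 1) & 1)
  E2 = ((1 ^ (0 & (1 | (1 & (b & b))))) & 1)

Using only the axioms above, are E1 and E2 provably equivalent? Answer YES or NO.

(1) (0 & 0)  =[and_idem →]=  0    ⊢ (((1 ^ 0) & 1) & 1)
(2) (((1 ^ 0) & 1) & 1)  =[and_assoc →]=  ((1 ^ 0) & (1 & 1))
(3) (1 & 1)  =[and_true →]=  1    ⊢ ((1 ^ 0) & 1)
(4) 0  =[and_true ←]=  (0 & 1)    ⊢ ((1 ^ (0 & 1)) & 1)
(5) 1  =[absorb_or ←]=  (1 | (1 & b))    ⊢ ((1 ^ (0 & (1 | (1 & b)))) & 1)
(6) b  =[and_idem ←]=  (b & b)    ⊢ E2

YES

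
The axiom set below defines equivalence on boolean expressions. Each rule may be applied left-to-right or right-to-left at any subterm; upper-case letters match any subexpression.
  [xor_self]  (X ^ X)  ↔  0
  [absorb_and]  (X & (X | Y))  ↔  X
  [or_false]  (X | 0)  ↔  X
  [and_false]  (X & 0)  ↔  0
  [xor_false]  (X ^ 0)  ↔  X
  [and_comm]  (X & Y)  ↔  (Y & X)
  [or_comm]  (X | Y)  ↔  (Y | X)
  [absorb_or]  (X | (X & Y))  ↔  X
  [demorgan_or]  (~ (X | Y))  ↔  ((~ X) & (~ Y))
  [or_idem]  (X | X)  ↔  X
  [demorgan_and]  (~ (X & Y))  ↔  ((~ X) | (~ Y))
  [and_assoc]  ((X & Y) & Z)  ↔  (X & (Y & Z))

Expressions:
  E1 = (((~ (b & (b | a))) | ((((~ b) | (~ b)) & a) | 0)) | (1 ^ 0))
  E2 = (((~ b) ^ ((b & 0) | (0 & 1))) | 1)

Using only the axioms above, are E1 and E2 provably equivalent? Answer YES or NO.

(1) ((~ b) | (~ b))  =[or_idem →]=  (~ b)    ⊢ (((~ (b & (b | a))) | (((~ b) & a) | 0)) | (1 ^ 0))
(2) (((~ b) & a) | 0)  =[or_false →]=  ((~ b) & a)    ⊢ (((~ (b & (b | a))) | ((~ b) & a)) | (1 ^ 0))
(3) (b & (b | a))  =[absorb_and →]=  b    ⊢ (((~ b) | ((~ b) & a)) | (1 ^ 0))
(4) ((~ b) | ((~ b) & a))  =[absorb_or →]=  (~ b)    ⊢ ((~ b) | (1 ^ 0))
(5) (1 ^ 0)  =[xor_false →]=  1    ⊢ ((~ b) | 1)
(6) (~ b)  =[xor_false ←]=  ((~ b) ^ 0)    ⊢ (((~ b) ^ 0) | 1)
(7) 0  =[absorb_or ←]=  (0 | (0 & 1))    ⊢ (((~ b) ^ (0 | (0 & 1))) | 1)
(8) 0  =[and_false ←]=  (b & 0)    ⊢ E2

YES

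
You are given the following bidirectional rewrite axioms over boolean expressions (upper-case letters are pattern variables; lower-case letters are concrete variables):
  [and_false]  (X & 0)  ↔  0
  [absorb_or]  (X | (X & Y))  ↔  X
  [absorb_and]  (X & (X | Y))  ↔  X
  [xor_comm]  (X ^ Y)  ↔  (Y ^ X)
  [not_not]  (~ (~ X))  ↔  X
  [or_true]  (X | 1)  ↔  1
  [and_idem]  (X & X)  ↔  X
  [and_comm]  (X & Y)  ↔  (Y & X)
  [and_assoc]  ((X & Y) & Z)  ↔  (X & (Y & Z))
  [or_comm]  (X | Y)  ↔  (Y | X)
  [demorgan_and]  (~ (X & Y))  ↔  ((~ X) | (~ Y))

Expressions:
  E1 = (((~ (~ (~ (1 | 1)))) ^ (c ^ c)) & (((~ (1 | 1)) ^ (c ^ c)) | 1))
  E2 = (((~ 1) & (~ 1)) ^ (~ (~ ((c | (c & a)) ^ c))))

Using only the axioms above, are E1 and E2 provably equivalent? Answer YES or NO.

(1) (~ (~ (1 | 1)))  =[not_not →]=  (1 | 1)    ⊢ (((~ (1 | 1)) ^ (c ^ c)) & (((~ (1 | 1)) ^ (c ^ c)) | 1))
(2) (((~ (1 | 1)) ^ (c ^ c)) & (((~ (1 | 1)) ^ (c ^ c)) | 1))  =[absorb_and →]=  ((~ (1 | 1)) ^ (c ^ c))
(3) (1 | 1)  =[or_true →]=  1    ⊢ ((~ 1) ^ (c ^ c))
(4) (c ^ c)  =[not_not ←]=  (~ (~ (c ^ c)))    ⊢ ((~ 1) ^ (~ (~ (c ^ c))))
(5) c  =[absorb_or ←]=  (c | (c & a))    ⊢ ((~ 1) ^ (~ (~ ((c | (c & a)) ^ c))))
(6) (~ 1)  =[and_idem ←]=  ((~ 1) & (~ 1))    ⊢ E2

YES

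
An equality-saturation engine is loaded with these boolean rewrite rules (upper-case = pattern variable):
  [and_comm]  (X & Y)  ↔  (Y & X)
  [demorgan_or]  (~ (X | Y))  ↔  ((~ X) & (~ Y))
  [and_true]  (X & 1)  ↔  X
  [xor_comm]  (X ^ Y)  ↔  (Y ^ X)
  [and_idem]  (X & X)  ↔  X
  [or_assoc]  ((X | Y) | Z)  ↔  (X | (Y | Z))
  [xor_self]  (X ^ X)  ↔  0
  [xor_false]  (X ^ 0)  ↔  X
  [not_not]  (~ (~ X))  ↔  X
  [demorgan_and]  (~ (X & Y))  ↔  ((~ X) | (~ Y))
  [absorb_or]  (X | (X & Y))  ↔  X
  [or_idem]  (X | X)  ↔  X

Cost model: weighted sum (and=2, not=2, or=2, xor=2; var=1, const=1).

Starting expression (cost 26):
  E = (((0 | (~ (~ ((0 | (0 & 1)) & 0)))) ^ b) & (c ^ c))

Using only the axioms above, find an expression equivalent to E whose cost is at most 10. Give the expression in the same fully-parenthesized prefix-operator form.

((0 ^ b) & (c ^ c))   [cost 10]

(1) (~ (~ ((0 | (0 & 1)) & 0)))  =[not_not →]=  ((0 | (0 & 1)) & 0)    ⊢ (((0 | ((0 | (0 & 1)) & 0)) ^ b) & (c ^ c))
(2) (0 | (0 & 1))  =[absorb_or →]=  0    ⊢ (((0 | (0 & 0)) ^ b) & (c ^ c))
(3) (0 | (0 & 0))  =[absorb_or →]=  0    ⊢ cost 10, within 10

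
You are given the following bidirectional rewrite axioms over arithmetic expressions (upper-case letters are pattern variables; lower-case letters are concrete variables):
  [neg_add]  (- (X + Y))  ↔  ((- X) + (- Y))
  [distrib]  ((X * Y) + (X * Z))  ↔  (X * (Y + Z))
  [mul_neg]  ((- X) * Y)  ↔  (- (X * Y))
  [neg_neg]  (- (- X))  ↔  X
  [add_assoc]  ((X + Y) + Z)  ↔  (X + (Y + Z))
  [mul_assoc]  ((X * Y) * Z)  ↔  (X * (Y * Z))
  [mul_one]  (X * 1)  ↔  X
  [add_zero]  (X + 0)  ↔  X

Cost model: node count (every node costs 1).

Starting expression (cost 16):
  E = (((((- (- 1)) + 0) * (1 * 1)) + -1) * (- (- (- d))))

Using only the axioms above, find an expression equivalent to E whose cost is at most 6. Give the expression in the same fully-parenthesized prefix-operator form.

(1) ((- (- 1)) + 0)  =[add_zero →]=  (- (- 1))    ⊢ ((((- (- 1)) * (1 * 1)) + -1) * (- (- (- d))))
(2) (1 * 1)  =[mul_one →]=  1    ⊢ ((((- (- 1)) * 1) + -1) * (- (- (- d))))
(3) (- (- (- d)))  =[neg_neg →]=  (- d)    ⊢ ((((- (- 1)) * 1) + -1) * (- d))
(4) (- (- 1))  =[neg_neg →]=  1    ⊢ (((1 * 1) + -1) * (- d))
(5) (1 * 1)  =[mul_one →]=  1    ⊢ cost 6, within 6

((1 + -1) * (- d))   [cost 6]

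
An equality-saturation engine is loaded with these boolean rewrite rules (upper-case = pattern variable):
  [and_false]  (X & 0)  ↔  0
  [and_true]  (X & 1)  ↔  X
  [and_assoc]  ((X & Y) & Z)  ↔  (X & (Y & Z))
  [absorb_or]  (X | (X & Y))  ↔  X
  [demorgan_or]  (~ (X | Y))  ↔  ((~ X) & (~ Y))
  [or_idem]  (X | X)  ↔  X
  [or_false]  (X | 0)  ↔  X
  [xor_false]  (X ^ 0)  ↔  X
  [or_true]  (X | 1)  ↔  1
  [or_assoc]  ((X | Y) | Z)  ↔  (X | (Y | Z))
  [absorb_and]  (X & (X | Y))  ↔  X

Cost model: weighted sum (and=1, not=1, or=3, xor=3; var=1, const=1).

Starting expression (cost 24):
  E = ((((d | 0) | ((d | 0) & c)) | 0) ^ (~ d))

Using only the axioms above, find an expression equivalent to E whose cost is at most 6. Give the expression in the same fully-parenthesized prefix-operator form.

1. [or_false →] (((d | 0) | ((d | 0) & c)) | 0)  →  ((d | 0) | ((d | 0) & c));  E = (((d | 0) | ((d | 0) & c)) ^ (~ d))
2. [absorb_or →] ((d | 0) | ((d | 0) & c))  →  (d | 0);  E = ((d | 0) ^ (~ d))
3. [or_false →] (d | 0)  →  d;  cost 6 ≤ 6, done

(d ^ (~ d))   [cost 6]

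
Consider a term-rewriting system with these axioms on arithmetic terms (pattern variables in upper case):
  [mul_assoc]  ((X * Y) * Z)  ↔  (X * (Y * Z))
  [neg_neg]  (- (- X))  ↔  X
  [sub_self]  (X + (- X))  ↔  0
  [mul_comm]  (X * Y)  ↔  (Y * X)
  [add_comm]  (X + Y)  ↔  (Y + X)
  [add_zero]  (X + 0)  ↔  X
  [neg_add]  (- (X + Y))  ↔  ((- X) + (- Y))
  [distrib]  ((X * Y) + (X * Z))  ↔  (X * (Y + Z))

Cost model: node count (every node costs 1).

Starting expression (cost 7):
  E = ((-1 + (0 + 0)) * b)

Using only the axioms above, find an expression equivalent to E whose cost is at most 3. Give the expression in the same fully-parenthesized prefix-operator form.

(1) ((-1 + (0 + 0)) * b)  =[mul_comm →]=  (b * (-1 + (0 + 0)))
(2) (0 + 0)  =[add_zero →]=  0    ⊢ (b * (-1 + 0))
(3) (-1 + 0)  =[add_zero →]=  -1    ⊢ cost 3, within 3

(b * -1)   [cost 3]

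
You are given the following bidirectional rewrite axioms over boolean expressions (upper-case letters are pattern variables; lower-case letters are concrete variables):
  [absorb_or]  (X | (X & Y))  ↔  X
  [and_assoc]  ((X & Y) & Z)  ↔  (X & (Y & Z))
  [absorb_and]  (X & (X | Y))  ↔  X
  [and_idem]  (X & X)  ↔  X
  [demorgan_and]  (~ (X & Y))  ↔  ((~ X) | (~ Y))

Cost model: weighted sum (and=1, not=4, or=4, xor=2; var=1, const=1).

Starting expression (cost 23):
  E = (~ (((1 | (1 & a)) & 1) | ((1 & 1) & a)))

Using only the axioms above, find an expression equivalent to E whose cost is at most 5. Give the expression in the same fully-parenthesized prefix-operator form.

step 1: absorb_or (→) rewrites (1 | (1 & a)) into 1, now (~ ((1 & 1) | ((1 & 1) & a)))
step 2: absorb_or (→) rewrites ((1 & 1) | ((1 & 1) & a)) into (1 & 1), now (~ (1 & 1))
step 3: and_idem (→) rewrites (1 & 1) into 1, reaching cost 5 (bound 5)

(~ 1)   [cost 5]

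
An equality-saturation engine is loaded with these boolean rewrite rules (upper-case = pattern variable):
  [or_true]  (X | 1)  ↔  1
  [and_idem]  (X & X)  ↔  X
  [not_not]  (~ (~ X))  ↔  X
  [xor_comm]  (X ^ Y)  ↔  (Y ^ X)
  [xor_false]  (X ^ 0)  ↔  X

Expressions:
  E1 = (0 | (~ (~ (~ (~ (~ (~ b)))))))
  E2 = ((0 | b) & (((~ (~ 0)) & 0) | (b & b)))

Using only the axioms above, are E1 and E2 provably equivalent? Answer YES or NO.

YES

step 1: not_not (→) rewrites (~ (~ (~ (~ b)))) into (~ (~ b)), now (0 | (~ (~ (~ (~ b)))))
step 2: not_not (→) rewrites (~ (~ (~ b))) into (~ b), now (0 | (~ (~ b)))
step 3: not_not (→) rewrites (~ (~ b)) into b, now (0 | b)
step 4: and_idem (←) rewrites (0 | b) into ((0 | b) & (0 | b))
step 5: and_idem (←) rewrites b into (b & b), now ((0 | b) & (0 | (b & b)))
step 6: and_idem (←) rewrites 0 into (0 & 0), now ((0 | b) & ((0 & 0) | (b & b)))
step 7: not_not (←) rewrites 0 into (~ (~ 0)), which is E2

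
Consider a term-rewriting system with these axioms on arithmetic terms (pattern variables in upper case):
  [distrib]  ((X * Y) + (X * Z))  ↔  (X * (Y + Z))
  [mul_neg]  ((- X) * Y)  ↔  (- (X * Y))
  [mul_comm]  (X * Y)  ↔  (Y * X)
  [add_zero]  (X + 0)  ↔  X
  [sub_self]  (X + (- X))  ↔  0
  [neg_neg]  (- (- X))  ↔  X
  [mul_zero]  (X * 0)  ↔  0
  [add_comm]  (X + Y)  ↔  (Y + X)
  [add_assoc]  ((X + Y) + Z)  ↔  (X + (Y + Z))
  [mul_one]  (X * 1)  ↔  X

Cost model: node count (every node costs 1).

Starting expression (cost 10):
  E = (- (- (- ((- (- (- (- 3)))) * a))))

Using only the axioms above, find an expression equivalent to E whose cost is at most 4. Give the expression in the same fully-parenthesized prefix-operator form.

(- (3 * a))   [cost 4]

step 1: neg_neg (→) rewrites (- (- 3)) into 3, now (- (- (- ((- (- 3)) * a))))
step 2: neg_neg (→) rewrites (- (- (- ((- (- 3)) * a)))) into (- ((- (- 3)) * a))
step 3: neg_neg (→) rewrites (- (- 3)) into 3, reaching cost 4 (bound 4)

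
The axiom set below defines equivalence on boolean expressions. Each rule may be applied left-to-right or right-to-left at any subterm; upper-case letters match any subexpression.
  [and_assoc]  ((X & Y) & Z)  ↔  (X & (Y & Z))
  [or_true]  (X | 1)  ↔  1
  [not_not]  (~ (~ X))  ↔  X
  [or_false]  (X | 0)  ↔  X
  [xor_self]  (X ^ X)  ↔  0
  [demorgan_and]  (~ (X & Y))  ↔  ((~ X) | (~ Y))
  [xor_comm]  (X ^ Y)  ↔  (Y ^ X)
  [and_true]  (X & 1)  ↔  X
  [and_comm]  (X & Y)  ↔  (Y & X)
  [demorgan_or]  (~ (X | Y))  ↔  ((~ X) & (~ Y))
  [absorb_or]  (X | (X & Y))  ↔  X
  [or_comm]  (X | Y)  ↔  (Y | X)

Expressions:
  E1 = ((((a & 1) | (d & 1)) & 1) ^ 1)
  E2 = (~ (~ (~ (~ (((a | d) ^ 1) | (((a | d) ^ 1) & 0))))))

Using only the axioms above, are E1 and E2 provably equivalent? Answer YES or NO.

YES

(1) (a & 1)  =[and_true →]=  a    ⊢ (((a | (d & 1)) & 1) ^ 1)
(2) ((a | (d & 1)) & 1)  =[and_true →]=  (a | (d & 1))    ⊢ ((a | (d & 1)) ^ 1)
(3) (d & 1)  =[and_true →]=  d    ⊢ ((a | d) ^ 1)
(4) ((a | d) ^ 1)  =[not_not ←]=  (~ (~ ((a | d) ^ 1)))
(5) (~ ((a | d) ^ 1))  =[not_not ←]=  (~ (~ (~ ((a | d) ^ 1))))    ⊢ (~ (~ (~ (~ ((a | d) ^ 1)))))
(6) ((a | d) ^ 1)  =[absorb_or ←]=  (((a | d) ^ 1) | (((a | d) ^ 1) & 0))    ⊢ E2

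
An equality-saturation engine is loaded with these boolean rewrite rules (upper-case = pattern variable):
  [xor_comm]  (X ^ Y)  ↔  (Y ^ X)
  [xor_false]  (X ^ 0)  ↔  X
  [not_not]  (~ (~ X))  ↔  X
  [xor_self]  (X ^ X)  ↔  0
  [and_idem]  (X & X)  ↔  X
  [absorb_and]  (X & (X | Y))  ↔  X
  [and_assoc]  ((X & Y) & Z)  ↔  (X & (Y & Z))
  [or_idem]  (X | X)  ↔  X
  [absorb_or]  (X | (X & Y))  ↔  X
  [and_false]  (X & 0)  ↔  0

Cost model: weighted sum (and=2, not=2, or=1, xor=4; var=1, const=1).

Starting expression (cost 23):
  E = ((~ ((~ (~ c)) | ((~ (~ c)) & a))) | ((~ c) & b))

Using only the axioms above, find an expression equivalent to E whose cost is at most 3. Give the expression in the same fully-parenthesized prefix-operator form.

(~ c)   [cost 3]

1. [absorb_or →] ((~ (~ c)) | ((~ (~ c)) & a))  →  (~ (~ c));  E = ((~ (~ (~ c))) | ((~ c) & b))
2. [not_not →] (~ (~ (~ c)))  →  (~ c);  E = ((~ c) | ((~ c) & b))
3. [absorb_or →] ((~ c) | ((~ c) & b))  →  (~ c);  cost 3 ≤ 3, done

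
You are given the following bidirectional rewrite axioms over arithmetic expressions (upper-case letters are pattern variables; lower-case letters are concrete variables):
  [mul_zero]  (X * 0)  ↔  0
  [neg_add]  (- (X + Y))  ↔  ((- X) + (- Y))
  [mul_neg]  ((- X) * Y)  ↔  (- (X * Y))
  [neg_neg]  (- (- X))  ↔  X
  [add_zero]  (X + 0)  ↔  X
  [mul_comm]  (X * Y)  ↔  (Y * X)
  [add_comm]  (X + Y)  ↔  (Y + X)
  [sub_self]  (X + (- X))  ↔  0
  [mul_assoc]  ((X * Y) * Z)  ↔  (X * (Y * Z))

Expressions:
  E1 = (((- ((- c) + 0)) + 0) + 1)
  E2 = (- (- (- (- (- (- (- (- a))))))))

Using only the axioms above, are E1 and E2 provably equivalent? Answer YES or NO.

The axioms are sound identities: if E1 ↔* E2 then E1 and E2 evaluate identically under any assignment.
Under a=0, c=0: E1 evaluates to 1, E2 to 0. Distinct ⇒ no rewrite sequence connects them.

NO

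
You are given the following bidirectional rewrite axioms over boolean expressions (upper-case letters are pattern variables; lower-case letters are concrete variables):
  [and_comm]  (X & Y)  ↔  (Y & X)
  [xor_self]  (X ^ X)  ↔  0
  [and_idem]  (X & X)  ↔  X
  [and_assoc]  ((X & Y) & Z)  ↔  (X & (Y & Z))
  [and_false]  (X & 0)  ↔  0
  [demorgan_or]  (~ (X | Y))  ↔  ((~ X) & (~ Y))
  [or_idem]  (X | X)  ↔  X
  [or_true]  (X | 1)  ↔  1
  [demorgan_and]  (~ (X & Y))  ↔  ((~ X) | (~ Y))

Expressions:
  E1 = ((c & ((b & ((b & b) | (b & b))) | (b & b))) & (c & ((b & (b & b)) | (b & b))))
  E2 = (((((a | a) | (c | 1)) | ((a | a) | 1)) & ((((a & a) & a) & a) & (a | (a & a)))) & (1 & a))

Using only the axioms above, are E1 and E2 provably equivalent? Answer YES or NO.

NO

Every axiom is a valid identity, so a rewrite proof would force E1 and E2 to agree under every assignment.
At a=0, b=1, c=1: E1 = 1 but E2 = 0; they differ, so no derivation exists.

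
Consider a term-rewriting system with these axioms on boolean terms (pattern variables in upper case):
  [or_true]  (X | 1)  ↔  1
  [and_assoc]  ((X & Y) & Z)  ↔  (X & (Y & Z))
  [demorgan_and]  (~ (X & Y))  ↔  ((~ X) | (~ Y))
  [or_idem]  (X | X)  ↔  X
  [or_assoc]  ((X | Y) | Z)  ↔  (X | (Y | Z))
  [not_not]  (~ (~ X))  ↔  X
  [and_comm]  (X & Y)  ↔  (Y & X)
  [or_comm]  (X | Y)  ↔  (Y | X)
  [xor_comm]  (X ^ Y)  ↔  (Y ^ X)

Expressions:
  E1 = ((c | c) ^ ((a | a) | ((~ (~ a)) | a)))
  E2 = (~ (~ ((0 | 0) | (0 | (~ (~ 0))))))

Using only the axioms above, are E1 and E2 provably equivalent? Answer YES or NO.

Every axiom is a valid identity, so a rewrite proof would force E1 and E2 to agree under every assignment.
At a=0, c=1: E1 = 1 but E2 = 0; they differ, so no derivation exists.

NO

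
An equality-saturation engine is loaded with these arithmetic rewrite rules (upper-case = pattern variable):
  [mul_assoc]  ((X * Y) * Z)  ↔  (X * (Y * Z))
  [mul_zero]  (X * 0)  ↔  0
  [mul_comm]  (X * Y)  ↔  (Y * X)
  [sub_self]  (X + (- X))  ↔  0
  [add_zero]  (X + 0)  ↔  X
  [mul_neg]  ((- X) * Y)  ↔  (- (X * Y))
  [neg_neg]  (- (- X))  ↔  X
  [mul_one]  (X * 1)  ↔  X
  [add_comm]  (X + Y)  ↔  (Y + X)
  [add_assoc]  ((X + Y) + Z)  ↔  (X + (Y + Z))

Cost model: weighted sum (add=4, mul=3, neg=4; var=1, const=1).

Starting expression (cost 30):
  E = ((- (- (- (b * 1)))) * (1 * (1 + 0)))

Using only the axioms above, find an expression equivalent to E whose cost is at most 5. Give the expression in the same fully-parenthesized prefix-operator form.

(- b)   [cost 5]

step 1: neg_neg (→) rewrites (- (- (- (b * 1)))) into (- (b * 1)), now ((- (b * 1)) * (1 * (1 + 0)))
step 2: add_zero (→) rewrites (1 + 0) into 1, now ((- (b * 1)) * (1 * 1))
step 3: mul_one (→) rewrites (b * 1) into b, now ((- b) * (1 * 1))
step 4: mul_one (→) rewrites (1 * 1) into 1, now ((- b) * 1)
step 5: mul_one (→) rewrites ((- b) * 1) into (- b), reaching cost 5 (bound 5)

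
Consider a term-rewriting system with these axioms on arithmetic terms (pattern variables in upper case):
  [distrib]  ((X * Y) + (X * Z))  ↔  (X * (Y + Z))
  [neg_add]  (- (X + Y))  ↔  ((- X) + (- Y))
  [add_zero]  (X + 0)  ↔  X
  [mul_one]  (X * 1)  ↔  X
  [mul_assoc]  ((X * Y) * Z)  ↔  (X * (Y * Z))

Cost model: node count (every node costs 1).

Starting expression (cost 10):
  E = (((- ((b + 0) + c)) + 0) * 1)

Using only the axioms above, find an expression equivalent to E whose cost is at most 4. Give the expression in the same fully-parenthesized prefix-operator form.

step 1: mul_one (→) rewrites (((- ((b + 0) + c)) + 0) * 1) into ((- ((b + 0) + c)) + 0)
step 2: add_zero (→) rewrites (b + 0) into b, now ((- (b + c)) + 0)
step 3: add_zero (→) rewrites ((- (b + c)) + 0) into (- (b + c)), reaching cost 4 (bound 4)

(- (b + c))   [cost 4]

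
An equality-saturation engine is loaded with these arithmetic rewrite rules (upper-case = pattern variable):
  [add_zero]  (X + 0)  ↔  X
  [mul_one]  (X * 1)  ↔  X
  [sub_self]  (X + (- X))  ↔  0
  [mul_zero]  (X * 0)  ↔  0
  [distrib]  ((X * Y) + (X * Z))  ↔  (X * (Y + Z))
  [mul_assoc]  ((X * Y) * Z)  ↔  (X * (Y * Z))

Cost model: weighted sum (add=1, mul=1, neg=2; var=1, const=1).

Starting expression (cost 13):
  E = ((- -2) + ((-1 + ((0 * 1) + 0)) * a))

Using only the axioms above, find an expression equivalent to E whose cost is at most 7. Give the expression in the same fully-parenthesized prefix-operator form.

((- -2) + (-1 * a))   [cost 7]

1. [add_zero →] ((0 * 1) + 0)  →  (0 * 1);  E = ((- -2) + ((-1 + (0 * 1)) * a))
2. [mul_one →] (0 * 1)  →  0;  E = ((- -2) + ((-1 + 0) * a))
3. [add_zero →] (-1 + 0)  →  -1;  cost 7 ≤ 7, done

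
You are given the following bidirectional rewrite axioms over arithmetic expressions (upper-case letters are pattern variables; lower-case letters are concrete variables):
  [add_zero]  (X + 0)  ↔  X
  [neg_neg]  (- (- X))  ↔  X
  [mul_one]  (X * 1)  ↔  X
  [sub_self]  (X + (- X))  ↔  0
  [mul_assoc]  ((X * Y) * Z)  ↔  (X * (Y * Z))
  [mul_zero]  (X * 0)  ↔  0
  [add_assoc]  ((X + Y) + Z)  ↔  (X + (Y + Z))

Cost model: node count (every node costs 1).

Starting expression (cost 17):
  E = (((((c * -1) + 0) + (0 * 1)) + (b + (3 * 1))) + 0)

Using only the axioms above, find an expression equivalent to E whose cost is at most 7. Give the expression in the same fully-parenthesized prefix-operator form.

((c * -1) + (b + 3))   [cost 7]

step 1: add_zero (→) rewrites (((((c * -1) + 0) + (0 * 1)) + (b + (3 * 1))) + 0) into ((((c * -1) + 0) + (0 * 1)) + (b + (3 * 1)))
step 2: mul_one (→) rewrites (0 * 1) into 0, now ((((c * -1) + 0) + 0) + (b + (3 * 1)))
step 3: add_zero (→) rewrites (((c * -1) + 0) + 0) into ((c * -1) + 0), now (((c * -1) + 0) + (b + (3 * 1)))
step 4: mul_one (→) rewrites (3 * 1) into 3, now (((c * -1) + 0) + (b + 3))
step 5: add_zero (→) rewrites ((c * -1) + 0) into (c * -1), reaching cost 7 (bound 7)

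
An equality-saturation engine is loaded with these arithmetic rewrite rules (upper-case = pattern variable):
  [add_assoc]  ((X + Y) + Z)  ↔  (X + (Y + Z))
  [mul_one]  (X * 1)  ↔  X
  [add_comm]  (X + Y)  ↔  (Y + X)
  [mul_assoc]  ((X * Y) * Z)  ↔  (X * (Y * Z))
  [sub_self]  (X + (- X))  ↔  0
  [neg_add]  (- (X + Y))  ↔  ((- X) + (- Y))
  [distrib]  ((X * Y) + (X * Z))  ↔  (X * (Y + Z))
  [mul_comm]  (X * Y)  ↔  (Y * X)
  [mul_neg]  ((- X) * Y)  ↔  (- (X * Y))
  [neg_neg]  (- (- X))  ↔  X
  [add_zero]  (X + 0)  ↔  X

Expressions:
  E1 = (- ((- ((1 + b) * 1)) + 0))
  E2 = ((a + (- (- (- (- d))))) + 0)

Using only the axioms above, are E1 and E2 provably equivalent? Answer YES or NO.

NO

The axioms are sound identities: if E1 ↔* E2 then E1 and E2 evaluate identically under any assignment.
Under a=0, b=0, d=0: E1 evaluates to 1, E2 to 0. Distinct ⇒ no rewrite sequence connects them.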